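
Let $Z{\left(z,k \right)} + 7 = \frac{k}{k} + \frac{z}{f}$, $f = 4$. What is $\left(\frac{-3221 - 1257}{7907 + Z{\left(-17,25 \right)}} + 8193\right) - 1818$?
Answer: $\frac{201349213}{31587} \approx 6374.4$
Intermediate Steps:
$Z{\left(z,k \right)} = -6 + \frac{z}{4}$ ($Z{\left(z,k \right)} = -7 + \left(\frac{k}{k} + \frac{z}{4}\right) = -7 + \left(1 + z \frac{1}{4}\right) = -7 + \left(1 + \frac{z}{4}\right) = -6 + \frac{z}{4}$)
$\left(\frac{-3221 - 1257}{7907 + Z{\left(-17,25 \right)}} + 8193\right) - 1818 = \left(\frac{-3221 - 1257}{7907 + \left(-6 + \frac{1}{4} \left(-17\right)\right)} + 8193\right) - 1818 = \left(- \frac{4478}{7907 - \frac{41}{4}} + 8193\right) - 1818 = \left(- \frac{4478}{\frac{31587}{4}} + 8193\right) - 1818 = \left(\left(-4478\right) \frac{4}{31587} + 8193\right) - 1818 = \left(- \frac{17912}{31587} + 8193\right) - 1818 = \frac{258774379}{31587} - 1818 = \frac{201349213}{31587}$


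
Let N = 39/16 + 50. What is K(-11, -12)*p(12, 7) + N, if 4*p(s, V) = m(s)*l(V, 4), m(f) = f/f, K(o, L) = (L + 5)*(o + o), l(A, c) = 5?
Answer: 3919/16 ≈ 244.94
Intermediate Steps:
K(o, L) = 2*o*(5 + L) (K(o, L) = (5 + L)*(2*o) = 2*o*(5 + L))
m(f) = 1
p(s, V) = 5/4 (p(s, V) = (1*5)/4 = (¼)*5 = 5/4)
N = 839/16 (N = 39*(1/16) + 50 = 39/16 + 50 = 839/16 ≈ 52.438)
K(-11, -12)*p(12, 7) + N = (2*(-11)*(5 - 12))*(5/4) + 839/16 = (2*(-11)*(-7))*(5/4) + 839/16 = 154*(5/4) + 839/16 = 385/2 + 839/16 = 3919/16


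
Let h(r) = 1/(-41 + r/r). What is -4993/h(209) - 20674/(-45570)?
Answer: 4550630537/22785 ≈ 1.9972e+5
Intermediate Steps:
h(r) = -1/40 (h(r) = 1/(-41 + 1) = 1/(-40) = -1/40)
-4993/h(209) - 20674/(-45570) = -4993/(-1/40) - 20674/(-45570) = -4993*(-40) - 20674*(-1/45570) = 199720 + 10337/22785 = 4550630537/22785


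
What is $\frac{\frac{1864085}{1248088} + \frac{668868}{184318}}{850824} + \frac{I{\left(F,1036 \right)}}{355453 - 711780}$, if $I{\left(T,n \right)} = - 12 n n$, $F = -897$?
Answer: $\frac{1260443904670673741549405}{34871563887477872308416} \approx 36.145$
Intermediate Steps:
$I{\left(T,n \right)} = - 12 n^{2}$
$\frac{\frac{1864085}{1248088} + \frac{668868}{184318}}{850824} + \frac{I{\left(F,1036 \right)}}{355453 - 711780} = \frac{\frac{1864085}{1248088} + \frac{668868}{184318}}{850824} + \frac{\left(-12\right) 1036^{2}}{355453 - 711780} = \left(1864085 \cdot \frac{1}{1248088} + 668868 \cdot \frac{1}{184318}\right) \frac{1}{850824} + \frac{\left(-12\right) 1073296}{355453 - 711780} = \left(\frac{1864085}{1248088} + \frac{334434}{92159}\right) \frac{1}{850824} - \frac{12879552}{-356327} = \frac{589195271707}{115022541992} \cdot \frac{1}{850824} - - \frac{12879552}{356327} = \frac{589195271707}{97863939267801408} + \frac{12879552}{356327} = \frac{1260443904670673741549405}{34871563887477872308416}$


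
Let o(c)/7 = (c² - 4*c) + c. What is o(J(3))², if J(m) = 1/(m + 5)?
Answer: 25921/4096 ≈ 6.3284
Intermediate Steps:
J(m) = 1/(5 + m)
o(c) = -21*c + 7*c² (o(c) = 7*((c² - 4*c) + c) = 7*(c² - 3*c) = -21*c + 7*c²)
o(J(3))² = (7*(-3 + 1/(5 + 3))/(5 + 3))² = (7*(-3 + 1/8)/8)² = (7*(⅛)*(-3 + ⅛))² = (7*(⅛)*(-23/8))² = (-161/64)² = 25921/4096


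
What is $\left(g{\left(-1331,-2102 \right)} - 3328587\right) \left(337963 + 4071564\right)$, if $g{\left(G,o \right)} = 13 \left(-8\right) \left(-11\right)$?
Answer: $-14672449749461$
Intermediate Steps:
$g{\left(G,o \right)} = 1144$ ($g{\left(G,o \right)} = \left(-104\right) \left(-11\right) = 1144$)
$\left(g{\left(-1331,-2102 \right)} - 3328587\right) \left(337963 + 4071564\right) = \left(1144 - 3328587\right) \left(337963 + 4071564\right) = \left(-3327443\right) 4409527 = -14672449749461$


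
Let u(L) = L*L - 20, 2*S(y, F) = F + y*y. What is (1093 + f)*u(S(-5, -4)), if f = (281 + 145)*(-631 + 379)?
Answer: -38359499/4 ≈ -9.5899e+6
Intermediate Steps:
S(y, F) = F/2 + y²/2 (S(y, F) = (F + y*y)/2 = (F + y²)/2 = F/2 + y²/2)
f = -107352 (f = 426*(-252) = -107352)
u(L) = -20 + L² (u(L) = L² - 20 = -20 + L²)
(1093 + f)*u(S(-5, -4)) = (1093 - 107352)*(-20 + ((½)*(-4) + (½)*(-5)²)²) = -106259*(-20 + (-2 + (½)*25)²) = -106259*(-20 + (-2 + 25/2)²) = -106259*(-20 + (21/2)²) = -106259*(-20 + 441/4) = -106259*361/4 = -38359499/4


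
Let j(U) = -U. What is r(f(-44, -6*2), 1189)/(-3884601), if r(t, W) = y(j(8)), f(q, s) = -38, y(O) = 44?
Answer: -44/3884601 ≈ -1.1327e-5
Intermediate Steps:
r(t, W) = 44
r(f(-44, -6*2), 1189)/(-3884601) = 44/(-3884601) = 44*(-1/3884601) = -44/3884601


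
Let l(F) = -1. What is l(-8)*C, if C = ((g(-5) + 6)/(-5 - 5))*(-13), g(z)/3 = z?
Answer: 117/10 ≈ 11.700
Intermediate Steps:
g(z) = 3*z
C = -117/10 (C = ((3*(-5) + 6)/(-5 - 5))*(-13) = ((-15 + 6)/(-10))*(-13) = -9*(-1/10)*(-13) = (9/10)*(-13) = -117/10 ≈ -11.700)
l(-8)*C = -1*(-117/10) = 117/10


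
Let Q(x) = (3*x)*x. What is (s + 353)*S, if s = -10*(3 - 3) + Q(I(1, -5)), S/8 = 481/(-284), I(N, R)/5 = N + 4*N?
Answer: -2143336/71 ≈ -30188.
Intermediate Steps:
I(N, R) = 25*N (I(N, R) = 5*(N + 4*N) = 5*(5*N) = 25*N)
S = -962/71 (S = 8*(481/(-284)) = 8*(481*(-1/284)) = 8*(-481/284) = -962/71 ≈ -13.549)
Q(x) = 3*x²
s = 1875 (s = -10*(3 - 3) + 3*(25*1)² = -10*0 + 3*25² = 0 + 3*625 = 0 + 1875 = 1875)
(s + 353)*S = (1875 + 353)*(-962/71) = 2228*(-962/71) = -2143336/71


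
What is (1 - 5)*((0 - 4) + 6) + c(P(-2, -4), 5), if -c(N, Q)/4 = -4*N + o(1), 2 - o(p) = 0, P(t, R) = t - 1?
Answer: -64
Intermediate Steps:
P(t, R) = -1 + t
o(p) = 2 (o(p) = 2 - 1*0 = 2 + 0 = 2)
c(N, Q) = -8 + 16*N (c(N, Q) = -4*(-4*N + 2) = -4*(2 - 4*N) = -8 + 16*N)
(1 - 5)*((0 - 4) + 6) + c(P(-2, -4), 5) = (1 - 5)*((0 - 4) + 6) + (-8 + 16*(-1 - 2)) = -4*(-4 + 6) + (-8 + 16*(-3)) = -4*2 + (-8 - 48) = -8 - 56 = -64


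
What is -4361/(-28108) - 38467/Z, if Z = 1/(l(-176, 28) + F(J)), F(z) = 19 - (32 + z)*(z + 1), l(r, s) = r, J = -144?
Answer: 17486739845789/28108 ≈ 6.2213e+8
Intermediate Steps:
F(z) = 19 - (1 + z)*(32 + z) (F(z) = 19 - (32 + z)*(1 + z) = 19 - (1 + z)*(32 + z))
Z = -1/16173 (Z = 1/(-176 + (-13 - 1*(-144)**2 - 33*(-144))) = 1/(-176 + (-13 - 1*20736 + 4752)) = 1/(-176 + (-13 - 20736 + 4752)) = 1/(-176 - 15997) = 1/(-16173) = -1/16173 ≈ -6.1831e-5)
-4361/(-28108) - 38467/Z = -4361/(-28108) - 38467/(-1/16173) = -4361*(-1/28108) - 38467*(-16173) = 4361/28108 + 622126791 = 17486739845789/28108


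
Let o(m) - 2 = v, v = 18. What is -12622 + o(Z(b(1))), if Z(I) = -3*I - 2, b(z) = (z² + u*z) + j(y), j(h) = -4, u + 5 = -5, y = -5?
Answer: -12602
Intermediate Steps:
u = -10 (u = -5 - 5 = -10)
b(z) = -4 + z² - 10*z (b(z) = (z² - 10*z) - 4 = -4 + z² - 10*z)
Z(I) = -2 - 3*I
o(m) = 20 (o(m) = 2 + 18 = 20)
-12622 + o(Z(b(1))) = -12622 + 20 = -12602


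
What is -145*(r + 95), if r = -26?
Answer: -10005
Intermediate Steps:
-145*(r + 95) = -145*(-26 + 95) = -145*69 = -10005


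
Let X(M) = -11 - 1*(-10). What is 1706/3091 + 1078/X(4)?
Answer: -3330392/3091 ≈ -1077.4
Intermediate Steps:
X(M) = -1 (X(M) = -11 + 10 = -1)
1706/3091 + 1078/X(4) = 1706/3091 + 1078/(-1) = 1706*(1/3091) + 1078*(-1) = 1706/3091 - 1078 = -3330392/3091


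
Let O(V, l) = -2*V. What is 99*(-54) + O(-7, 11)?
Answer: -5332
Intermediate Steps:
99*(-54) + O(-7, 11) = 99*(-54) - 2*(-7) = -5346 + 14 = -5332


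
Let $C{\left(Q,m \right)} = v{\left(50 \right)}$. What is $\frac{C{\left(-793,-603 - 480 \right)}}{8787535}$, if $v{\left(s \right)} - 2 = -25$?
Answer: $- \frac{23}{8787535} \approx -2.6173 \cdot 10^{-6}$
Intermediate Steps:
$v{\left(s \right)} = -23$ ($v{\left(s \right)} = 2 - 25 = -23$)
$C{\left(Q,m \right)} = -23$
$\frac{C{\left(-793,-603 - 480 \right)}}{8787535} = - \frac{23}{8787535}$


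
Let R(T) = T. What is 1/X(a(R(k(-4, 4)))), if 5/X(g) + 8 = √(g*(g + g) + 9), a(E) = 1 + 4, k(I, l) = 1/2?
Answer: -8/5 + √59/5 ≈ -0.063771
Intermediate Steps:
k(I, l) = ½
a(E) = 5
X(g) = 5/(-8 + √(9 + 2*g²)) (X(g) = 5/(-8 + √(g*(g + g) + 9)) = 5/(-8 + √(g*(2*g) + 9)) = 5/(-8 + √(2*g² + 9)) = 5/(-8 + √(9 + 2*g²)))
1/X(a(R(k(-4, 4)))) = 1/(5/(-8 + √(9 + 2*5²))) = 1/(5/(-8 + √(9 + 2*25))) = 1/(5/(-8 + √(9 + 50))) = 1/(5/(-8 + √59)) = -8/5 + √59/5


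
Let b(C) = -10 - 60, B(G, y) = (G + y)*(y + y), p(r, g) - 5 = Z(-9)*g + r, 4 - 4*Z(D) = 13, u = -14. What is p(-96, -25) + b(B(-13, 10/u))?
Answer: -419/4 ≈ -104.75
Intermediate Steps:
Z(D) = -9/4 (Z(D) = 1 - ¼*13 = 1 - 13/4 = -9/4)
p(r, g) = 5 + r - 9*g/4 (p(r, g) = 5 + (-9*g/4 + r) = 5 + (r - 9*g/4) = 5 + r - 9*g/4)
B(G, y) = 2*y*(G + y) (B(G, y) = (G + y)*(2*y) = 2*y*(G + y))
b(C) = -70
p(-96, -25) + b(B(-13, 10/u)) = (5 - 96 - 9/4*(-25)) - 70 = (5 - 96 + 225/4) - 70 = -139/4 - 70 = -419/4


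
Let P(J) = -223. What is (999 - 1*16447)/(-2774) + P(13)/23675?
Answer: 182556399/32837225 ≈ 5.5594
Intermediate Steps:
(999 - 1*16447)/(-2774) + P(13)/23675 = (999 - 1*16447)/(-2774) - 223/23675 = (999 - 16447)*(-1/2774) - 223*1/23675 = -15448*(-1/2774) - 223/23675 = 7724/1387 - 223/23675 = 182556399/32837225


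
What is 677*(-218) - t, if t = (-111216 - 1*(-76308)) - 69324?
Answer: -43354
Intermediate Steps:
t = -104232 (t = (-111216 + 76308) - 69324 = -34908 - 69324 = -104232)
677*(-218) - t = 677*(-218) - 1*(-104232) = -147586 + 104232 = -43354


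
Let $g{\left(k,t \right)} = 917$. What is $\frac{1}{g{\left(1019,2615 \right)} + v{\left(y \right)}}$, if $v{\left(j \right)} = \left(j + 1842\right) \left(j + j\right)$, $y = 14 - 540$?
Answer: $- \frac{1}{1383515} \approx -7.228 \cdot 10^{-7}$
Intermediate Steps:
$y = -526$ ($y = 14 - 540 = -526$)
$v{\left(j \right)} = 2 j \left(1842 + j\right)$ ($v{\left(j \right)} = \left(1842 + j\right) 2 j = 2 j \left(1842 + j\right)$)
$\frac{1}{g{\left(1019,2615 \right)} + v{\left(y \right)}} = \frac{1}{917 + 2 \left(-526\right) \left(1842 - 526\right)} = \frac{1}{917 + 2 \left(-526\right) 1316} = \frac{1}{917 - 1384432} = \frac{1}{-1383515} = - \frac{1}{1383515}$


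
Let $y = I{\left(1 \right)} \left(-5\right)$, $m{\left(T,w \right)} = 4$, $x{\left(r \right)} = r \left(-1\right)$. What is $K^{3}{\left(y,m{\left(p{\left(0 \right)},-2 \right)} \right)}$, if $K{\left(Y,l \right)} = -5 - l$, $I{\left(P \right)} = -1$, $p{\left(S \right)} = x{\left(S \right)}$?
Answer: $-729$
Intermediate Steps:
$x{\left(r \right)} = - r$
$p{\left(S \right)} = - S$
$y = 5$ ($y = \left(-1\right) \left(-5\right) = 5$)
$K^{3}{\left(y,m{\left(p{\left(0 \right)},-2 \right)} \right)} = \left(-5 - 4\right)^{3} = \left(-9\right)^{3} = -729$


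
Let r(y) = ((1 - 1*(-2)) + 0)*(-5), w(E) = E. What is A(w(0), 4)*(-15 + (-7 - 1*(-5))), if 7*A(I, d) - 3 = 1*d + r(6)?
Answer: 136/7 ≈ 19.429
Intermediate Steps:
r(y) = -15 (r(y) = ((1 + 2) + 0)*(-5) = (3 + 0)*(-5) = 3*(-5) = -15)
A(I, d) = -12/7 + d/7 (A(I, d) = 3/7 + (1*d - 15)/7 = 3/7 + (d - 15)/7 = 3/7 + (-15 + d)/7 = 3/7 + (-15/7 + d/7) = -12/7 + d/7)
A(w(0), 4)*(-15 + (-7 - 1*(-5))) = (-12/7 + (⅐)*4)*(-15 + (-7 - 1*(-5))) = (-12/7 + 4/7)*(-15 + (-7 + 5)) = -8*(-15 - 2)/7 = -8/7*(-17) = 136/7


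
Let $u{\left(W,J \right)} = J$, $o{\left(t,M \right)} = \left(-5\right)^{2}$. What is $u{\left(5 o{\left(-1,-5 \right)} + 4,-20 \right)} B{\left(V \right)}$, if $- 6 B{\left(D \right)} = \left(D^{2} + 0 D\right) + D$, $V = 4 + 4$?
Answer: $240$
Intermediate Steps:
$o{\left(t,M \right)} = 25$
$V = 8$
$B{\left(D \right)} = - \frac{D}{6} - \frac{D^{2}}{6}$ ($B{\left(D \right)} = - \frac{\left(D^{2} + 0 D\right) + D}{6} = - \frac{\left(D^{2} + 0\right) + D}{6} = - \frac{D^{2} + D}{6} = - \frac{D + D^{2}}{6} = - \frac{D}{6} - \frac{D^{2}}{6}$)
$u{\left(5 o{\left(-1,-5 \right)} + 4,-20 \right)} B{\left(V \right)} = - 20 \left(\left(- \frac{1}{6}\right) 8 \left(1 + 8\right)\right) = - 20 \left(\left(- \frac{1}{6}\right) 8 \cdot 9\right) = \left(-20\right) \left(-12\right) = 240$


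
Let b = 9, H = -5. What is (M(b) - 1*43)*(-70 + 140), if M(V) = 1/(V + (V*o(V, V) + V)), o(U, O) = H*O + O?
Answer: -460565/153 ≈ -3010.2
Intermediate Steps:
o(U, O) = -4*O (o(U, O) = -5*O + O = -4*O)
M(V) = 1/(-4*V**2 + 2*V) (M(V) = 1/(V + (V*(-4*V) + V)) = 1/(V + (-4*V**2 + V)) = 1/(V + (V - 4*V**2)) = 1/(-4*V**2 + 2*V))
(M(b) - 1*43)*(-70 + 140) = ((1/2)/(9*(1 - 2*9)) - 1*43)*(-70 + 140) = ((1/2)*(1/9)/(1 - 18) - 43)*70 = ((1/2)*(1/9)/(-17) - 43)*70 = ((1/2)*(1/9)*(-1/17) - 43)*70 = (-1/306 - 43)*70 = -13159/306*70 = -460565/153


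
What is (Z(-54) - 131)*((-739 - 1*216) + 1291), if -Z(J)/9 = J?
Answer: 119280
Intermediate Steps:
Z(J) = -9*J
(Z(-54) - 131)*((-739 - 1*216) + 1291) = (-9*(-54) - 131)*((-739 - 1*216) + 1291) = (486 - 131)*((-739 - 216) + 1291) = 355*(-955 + 1291) = 355*336 = 119280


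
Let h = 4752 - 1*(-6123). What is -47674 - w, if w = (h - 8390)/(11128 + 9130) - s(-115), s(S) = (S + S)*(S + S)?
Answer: 15123689/2894 ≈ 5225.9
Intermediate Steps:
s(S) = 4*S² (s(S) = (2*S)*(2*S) = 4*S²)
h = 10875 (h = 4752 + 6123 = 10875)
w = -153092245/2894 (w = (10875 - 8390)/(11128 + 9130) - 4*(-115)² = 2485/20258 - 4*13225 = 2485*(1/20258) - 1*52900 = 355/2894 - 52900 = -153092245/2894 ≈ -52900.)
-47674 - w = -47674 - 1*(-153092245/2894) = -47674 + 153092245/2894 = 15123689/2894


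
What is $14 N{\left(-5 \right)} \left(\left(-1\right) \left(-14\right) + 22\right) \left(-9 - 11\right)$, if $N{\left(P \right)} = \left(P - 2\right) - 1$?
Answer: $80640$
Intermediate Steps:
$N{\left(P \right)} = -3 + P$ ($N{\left(P \right)} = \left(-2 + P\right) - 1 = -3 + P$)
$14 N{\left(-5 \right)} \left(\left(-1\right) \left(-14\right) + 22\right) \left(-9 - 11\right) = 14 \left(-3 - 5\right) \left(\left(-1\right) \left(-14\right) + 22\right) \left(-9 - 11\right) = 14 \left(-8\right) \left(14 + 22\right) \left(-20\right) = - 112 \cdot 36 \left(-20\right) = \left(-112\right) \left(-720\right) = 80640$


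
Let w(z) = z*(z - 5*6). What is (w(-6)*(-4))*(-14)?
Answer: 12096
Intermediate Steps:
w(z) = z*(-30 + z) (w(z) = z*(z - 30) = z*(-30 + z))
(w(-6)*(-4))*(-14) = (-6*(-30 - 6)*(-4))*(-14) = (-6*(-36)*(-4))*(-14) = (216*(-4))*(-14) = -864*(-14) = 12096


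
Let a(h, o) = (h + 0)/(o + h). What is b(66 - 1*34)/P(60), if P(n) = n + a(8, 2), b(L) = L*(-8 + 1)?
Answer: -70/19 ≈ -3.6842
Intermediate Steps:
a(h, o) = h/(h + o)
b(L) = -7*L (b(L) = L*(-7) = -7*L)
P(n) = 4/5 + n (P(n) = n + 8/(8 + 2) = n + 8/10 = n + 8*(1/10) = n + 4/5 = 4/5 + n)
b(66 - 1*34)/P(60) = (-7*(66 - 1*34))/(4/5 + 60) = (-7*(66 - 34))/(304/5) = -7*32*(5/304) = -224*5/304 = -70/19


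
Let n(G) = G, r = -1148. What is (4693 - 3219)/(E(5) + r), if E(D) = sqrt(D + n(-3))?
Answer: -846076/658951 - 737*sqrt(2)/658951 ≈ -1.2856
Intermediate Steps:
E(D) = sqrt(-3 + D) (E(D) = sqrt(D - 3) = sqrt(-3 + D))
(4693 - 3219)/(E(5) + r) = (4693 - 3219)/(sqrt(-3 + 5) - 1148) = 1474/(sqrt(2) - 1148) = 1474/(-1148 + sqrt(2))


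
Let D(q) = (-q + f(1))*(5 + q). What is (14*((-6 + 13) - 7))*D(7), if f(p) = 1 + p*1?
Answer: 0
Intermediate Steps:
f(p) = 1 + p
D(q) = (2 - q)*(5 + q) (D(q) = (-q + (1 + 1))*(5 + q) = (-q + 2)*(5 + q) = (2 - q)*(5 + q))
(14*((-6 + 13) - 7))*D(7) = (14*((-6 + 13) - 7))*(10 - 1*7² - 3*7) = (14*(7 - 7))*(10 - 1*49 - 21) = (14*0)*(10 - 49 - 21) = 0*(-60) = 0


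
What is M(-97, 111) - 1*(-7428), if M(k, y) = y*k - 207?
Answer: -3546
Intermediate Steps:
M(k, y) = -207 + k*y (M(k, y) = k*y - 207 = -207 + k*y)
M(-97, 111) - 1*(-7428) = (-207 - 97*111) - 1*(-7428) = (-207 - 10767) + 7428 = -10974 + 7428 = -3546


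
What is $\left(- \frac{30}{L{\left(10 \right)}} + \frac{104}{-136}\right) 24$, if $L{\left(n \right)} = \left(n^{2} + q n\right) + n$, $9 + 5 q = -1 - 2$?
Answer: $- \frac{19536}{731} \approx -26.725$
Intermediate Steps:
$q = - \frac{12}{5}$ ($q = - \frac{9}{5} + \frac{-1 - 2}{5} = - \frac{9}{5} + \frac{1}{5} \left(-3\right) = - \frac{9}{5} - \frac{3}{5} = - \frac{12}{5} \approx -2.4$)
$L{\left(n \right)} = n^{2} - \frac{7 n}{5}$ ($L{\left(n \right)} = \left(n^{2} - \frac{12 n}{5}\right) + n = n^{2} - \frac{7 n}{5}$)
$\left(- \frac{30}{L{\left(10 \right)}} + \frac{104}{-136}\right) 24 = \left(- \frac{30}{\frac{1}{5} \cdot 10 \left(-7 + 5 \cdot 10\right)} + \frac{104}{-136}\right) 24 = \left(- \frac{30}{\frac{1}{5} \cdot 10 \left(-7 + 50\right)} + 104 \left(- \frac{1}{136}\right)\right) 24 = \left(- \frac{30}{\frac{1}{5} \cdot 10 \cdot 43} - \frac{13}{17}\right) 24 = \left(- \frac{30}{86} - \frac{13}{17}\right) 24 = \left(\left(-30\right) \frac{1}{86} - \frac{13}{17}\right) 24 = \left(- \frac{15}{43} - \frac{13}{17}\right) 24 = \left(- \frac{814}{731}\right) 24 = - \frac{19536}{731}$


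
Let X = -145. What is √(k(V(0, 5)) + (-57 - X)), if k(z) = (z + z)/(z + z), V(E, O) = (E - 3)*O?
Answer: √89 ≈ 9.4340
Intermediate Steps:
V(E, O) = O*(-3 + E) (V(E, O) = (-3 + E)*O = O*(-3 + E))
k(z) = 1 (k(z) = (2*z)/((2*z)) = (2*z)*(1/(2*z)) = 1)
√(k(V(0, 5)) + (-57 - X)) = √(1 + (-57 - 1*(-145))) = √(1 + (-57 + 145)) = √(1 + 88) = √89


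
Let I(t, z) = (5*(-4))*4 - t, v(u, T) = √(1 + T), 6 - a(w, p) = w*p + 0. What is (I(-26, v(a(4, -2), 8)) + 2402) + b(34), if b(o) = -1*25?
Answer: 2323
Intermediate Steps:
a(w, p) = 6 - p*w (a(w, p) = 6 - (w*p + 0) = 6 - (p*w + 0) = 6 - p*w)
b(o) = -25
I(t, z) = -80 - t (I(t, z) = -20*4 - t = -80 - t)
(I(-26, v(a(4, -2), 8)) + 2402) + b(34) = ((-80 - 1*(-26)) + 2402) - 25 = ((-80 + 26) + 2402) - 25 = (-54 + 2402) - 25 = 2348 - 25 = 2323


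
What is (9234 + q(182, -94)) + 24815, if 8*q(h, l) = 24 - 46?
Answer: 136185/4 ≈ 34046.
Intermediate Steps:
q(h, l) = -11/4 (q(h, l) = (24 - 46)/8 = (⅛)*(-22) = -11/4)
(9234 + q(182, -94)) + 24815 = (9234 - 11/4) + 24815 = 36925/4 + 24815 = 136185/4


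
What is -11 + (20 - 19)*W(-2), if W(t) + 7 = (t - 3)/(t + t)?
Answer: -67/4 ≈ -16.750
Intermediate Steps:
W(t) = -7 + (-3 + t)/(2*t) (W(t) = -7 + (t - 3)/(t + t) = -7 + (-3 + t)/((2*t)) = -7 + (-3 + t)*(1/(2*t)) = -7 + (-3 + t)/(2*t))
-11 + (20 - 19)*W(-2) = -11 + (20 - 19)*((½)*(-3 - 13*(-2))/(-2)) = -11 + 1*((½)*(-½)*(-3 + 26)) = -11 + 1*((½)*(-½)*23) = -11 + 1*(-23/4) = -11 - 23/4 = -67/4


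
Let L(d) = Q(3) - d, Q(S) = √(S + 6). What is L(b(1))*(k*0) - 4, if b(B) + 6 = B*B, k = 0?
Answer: -4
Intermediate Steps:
b(B) = -6 + B² (b(B) = -6 + B*B = -6 + B²)
Q(S) = √(6 + S)
L(d) = 3 - d (L(d) = √(6 + 3) - d = √9 - d = 3 - d)
L(b(1))*(k*0) - 4 = (3 - (-6 + 1²))*(0*0) - 4 = (3 - (-6 + 1))*0 - 4 = (3 - 1*(-5))*0 - 4 = (3 + 5)*0 - 4 = 8*0 - 4 = 0 - 4 = -4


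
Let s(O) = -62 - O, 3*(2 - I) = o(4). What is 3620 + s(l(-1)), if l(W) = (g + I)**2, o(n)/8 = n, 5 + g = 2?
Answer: 30797/9 ≈ 3421.9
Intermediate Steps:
g = -3 (g = -5 + 2 = -3)
o(n) = 8*n
I = -26/3 (I = 2 - 8*4/3 = 2 - 1/3*32 = 2 - 32/3 = -26/3 ≈ -8.6667)
l(W) = 1225/9 (l(W) = (-3 - 26/3)**2 = (-35/3)**2 = 1225/9)
3620 + s(l(-1)) = 3620 + (-62 - 1*1225/9) = 3620 + (-62 - 1225/9) = 3620 - 1783/9 = 30797/9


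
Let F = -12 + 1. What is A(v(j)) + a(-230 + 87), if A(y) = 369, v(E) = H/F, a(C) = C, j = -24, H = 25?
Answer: 226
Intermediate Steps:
F = -11
v(E) = -25/11 (v(E) = 25/(-11) = 25*(-1/11) = -25/11)
A(v(j)) + a(-230 + 87) = 369 + (-230 + 87) = 369 - 143 = 226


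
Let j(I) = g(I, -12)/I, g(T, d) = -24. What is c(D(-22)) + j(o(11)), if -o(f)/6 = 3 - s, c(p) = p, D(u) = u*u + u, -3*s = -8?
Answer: 474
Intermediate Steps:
s = 8/3 (s = -1/3*(-8) = 8/3 ≈ 2.6667)
D(u) = u + u**2 (D(u) = u**2 + u = u + u**2)
o(f) = -2 (o(f) = -6*(3 - 1*8/3) = -6*(3 - 8/3) = -6*1/3 = -2)
j(I) = -24/I
c(D(-22)) + j(o(11)) = -22*(1 - 22) - 24/(-2) = -22*(-21) - 24*(-1/2) = 462 + 12 = 474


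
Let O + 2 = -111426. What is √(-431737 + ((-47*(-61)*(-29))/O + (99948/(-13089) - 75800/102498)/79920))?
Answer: I*√20638321907084607486288182664805686935/6913977017261490 ≈ 657.07*I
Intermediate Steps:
O = -111428 (O = -2 - 111426 = -111428)
√(-431737 + ((-47*(-61)*(-29))/O + (99948/(-13089) - 75800/102498)/79920)) = √(-431737 + ((-47*(-61)*(-29))/(-111428) + (99948/(-13089) - 75800/102498)/79920)) = √(-431737 + ((2867*(-29))*(-1/111428) + (99948*(-1/13089) - 75800*1/102498)*(1/79920))) = √(-431737 + (-83143*(-1/111428) + (-33316/4363 - 37900/51249)*(1/79920))) = √(-431737 + (83143/111428 - 1872769384/223599387*1/79920)) = √(-431737 + (83143/111428 - 234096173/2233757876130)) = √(-431737 + 92847623113355773/124451586310706820) = √(-53730261671402516990567/124451586310706820) = I*√20638321907084607486288182664805686935/6913977017261490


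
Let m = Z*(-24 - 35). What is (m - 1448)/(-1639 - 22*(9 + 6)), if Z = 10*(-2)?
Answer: 268/1969 ≈ 0.13611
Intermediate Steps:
Z = -20
m = 1180 (m = -20*(-24 - 35) = -20*(-59) = 1180)
(m - 1448)/(-1639 - 22*(9 + 6)) = (1180 - 1448)/(-1639 - 22*(9 + 6)) = -268/(-1639 - 22*15) = -268/(-1639 - 330) = -268/(-1969) = -268*(-1/1969) = 268/1969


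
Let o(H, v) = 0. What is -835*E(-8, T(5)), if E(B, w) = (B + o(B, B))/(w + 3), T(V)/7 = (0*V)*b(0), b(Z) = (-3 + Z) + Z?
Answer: 6680/3 ≈ 2226.7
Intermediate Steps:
b(Z) = -3 + 2*Z
T(V) = 0 (T(V) = 7*((0*V)*(-3 + 2*0)) = 7*(0*(-3 + 0)) = 7*(0*(-3)) = 7*0 = 0)
E(B, w) = B/(3 + w) (E(B, w) = (B + 0)/(w + 3) = B/(3 + w))
-835*E(-8, T(5)) = -(-6680)/(3 + 0) = -(-6680)/3 = -835*(-8/3) = 6680/3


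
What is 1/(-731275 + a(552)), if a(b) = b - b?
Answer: -1/731275 ≈ -1.3675e-6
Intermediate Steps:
a(b) = 0
1/(-731275 + a(552)) = 1/(-731275 + 0) = 1/(-731275) = -1/731275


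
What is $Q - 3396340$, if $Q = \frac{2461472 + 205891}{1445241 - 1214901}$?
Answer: $- \frac{260770096079}{76780} \approx -3.3963 \cdot 10^{6}$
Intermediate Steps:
$Q = \frac{889121}{76780}$ ($Q = \frac{2667363}{230340} = 2667363 \cdot \frac{1}{230340} = \frac{889121}{76780} \approx 11.58$)
$Q - 3396340 = \frac{889121}{76780} - 3396340 = - \frac{260770096079}{76780}$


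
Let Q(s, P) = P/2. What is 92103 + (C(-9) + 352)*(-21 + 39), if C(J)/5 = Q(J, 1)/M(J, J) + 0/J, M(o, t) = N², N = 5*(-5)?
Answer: 12304884/125 ≈ 98439.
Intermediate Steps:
Q(s, P) = P/2 (Q(s, P) = P*(½) = P/2)
N = -25
M(o, t) = 625 (M(o, t) = (-25)² = 625)
C(J) = 1/250 (C(J) = 5*(((½)*1)/625 + 0/J) = 5*((½)*(1/625) + 0) = 5*(1/1250 + 0) = 5*(1/1250) = 1/250)
92103 + (C(-9) + 352)*(-21 + 39) = 92103 + (1/250 + 352)*(-21 + 39) = 92103 + (88001/250)*18 = 92103 + 792009/125 = 12304884/125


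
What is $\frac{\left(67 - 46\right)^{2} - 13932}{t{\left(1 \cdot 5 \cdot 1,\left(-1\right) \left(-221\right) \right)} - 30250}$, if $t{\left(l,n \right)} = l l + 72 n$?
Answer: $\frac{4497}{4771} \approx 0.94257$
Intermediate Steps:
$t{\left(l,n \right)} = l^{2} + 72 n$
$\frac{\left(67 - 46\right)^{2} - 13932}{t{\left(1 \cdot 5 \cdot 1,\left(-1\right) \left(-221\right) \right)} - 30250} = \frac{\left(67 - 46\right)^{2} - 13932}{\left(\left(1 \cdot 5 \cdot 1\right)^{2} + 72 \left(\left(-1\right) \left(-221\right)\right)\right) - 30250} = \frac{21^{2} - 13932}{\left(\left(5 \cdot 1\right)^{2} + 72 \cdot 221\right) - 30250} = \frac{441 - 13932}{\left(5^{2} + 15912\right) - 30250} = - \frac{13491}{\left(25 + 15912\right) - 30250} = - \frac{13491}{15937 - 30250} = - \frac{13491}{-14313} = \left(-13491\right) \left(- \frac{1}{14313}\right) = \frac{4497}{4771}$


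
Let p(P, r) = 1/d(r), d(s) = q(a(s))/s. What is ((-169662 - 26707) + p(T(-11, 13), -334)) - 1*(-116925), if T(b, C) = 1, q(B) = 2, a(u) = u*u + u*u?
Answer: -79611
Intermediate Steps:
a(u) = 2*u**2 (a(u) = u**2 + u**2 = 2*u**2)
d(s) = 2/s
p(P, r) = r/2 (p(P, r) = 1/(2/r) = r/2)
((-169662 - 26707) + p(T(-11, 13), -334)) - 1*(-116925) = ((-169662 - 26707) + (1/2)*(-334)) - 1*(-116925) = (-196369 - 167) + 116925 = -196536 + 116925 = -79611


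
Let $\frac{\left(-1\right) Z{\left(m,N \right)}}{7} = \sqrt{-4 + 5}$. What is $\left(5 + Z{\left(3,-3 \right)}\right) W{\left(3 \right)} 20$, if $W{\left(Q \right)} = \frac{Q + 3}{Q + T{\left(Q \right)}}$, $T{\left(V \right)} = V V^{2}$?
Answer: $-8$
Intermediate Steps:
$Z{\left(m,N \right)} = -7$ ($Z{\left(m,N \right)} = - 7 \sqrt{-4 + 5} = - 7 \sqrt{1} = \left(-7\right) 1 = -7$)
$T{\left(V \right)} = V^{3}$
$W{\left(Q \right)} = \frac{3 + Q}{Q + Q^{3}}$ ($W{\left(Q \right)} = \frac{Q + 3}{Q + Q^{3}} = \frac{3 + Q}{Q + Q^{3}}$)
$\left(5 + Z{\left(3,-3 \right)}\right) W{\left(3 \right)} 20 = \left(5 - 7\right) \frac{3 + 3}{3 + 3^{3}} \cdot 20 = - 2 \frac{1}{3 + 27} \cdot 6 \cdot 20 = - 2 \cdot \frac{1}{30} \cdot 6 \cdot 20 = \left(-2\right) \frac{1}{5} \cdot 20 = \left(- \frac{2}{5}\right) 20 = -8$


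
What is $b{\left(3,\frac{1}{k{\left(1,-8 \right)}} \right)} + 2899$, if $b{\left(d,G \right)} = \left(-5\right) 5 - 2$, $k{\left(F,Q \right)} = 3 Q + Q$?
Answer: $2872$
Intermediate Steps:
$k{\left(F,Q \right)} = 4 Q$
$b{\left(d,G \right)} = -27$ ($b{\left(d,G \right)} = -25 - 2 = -27$)
$b{\left(3,\frac{1}{k{\left(1,-8 \right)}} \right)} + 2899 = -27 + 2899 = 2872$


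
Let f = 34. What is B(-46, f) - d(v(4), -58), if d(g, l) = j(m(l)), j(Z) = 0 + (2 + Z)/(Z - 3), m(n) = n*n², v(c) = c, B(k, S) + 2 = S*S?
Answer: 44993520/39023 ≈ 1153.0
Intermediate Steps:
B(k, S) = -2 + S² (B(k, S) = -2 + S*S = -2 + S²)
m(n) = n³
j(Z) = (2 + Z)/(-3 + Z) (j(Z) = 0 + (2 + Z)/(-3 + Z) = (2 + Z)/(-3 + Z))
d(g, l) = (2 + l³)/(-3 + l³)
B(-46, f) - d(v(4), -58) = (-2 + 34²) - (2 + (-58)³)/(-3 + (-58)³) = (-2 + 1156) - (2 - 195112)/(-3 - 195112) = 1154 - (-195110)/(-195115) = 1154 - (-1)*(-195110)/195115 = 1154 - 1*39022/39023 = 1154 - 39022/39023 = 44993520/39023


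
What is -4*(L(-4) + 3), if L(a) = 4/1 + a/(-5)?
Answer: -156/5 ≈ -31.200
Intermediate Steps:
L(a) = 4 - a/5 (L(a) = 4*1 + a*(-1/5) = 4 - a/5)
-4*(L(-4) + 3) = -4*((4 - 1/5*(-4)) + 3) = -4*((4 + 4/5) + 3) = -4*(24/5 + 3) = -4*39/5 = -156/5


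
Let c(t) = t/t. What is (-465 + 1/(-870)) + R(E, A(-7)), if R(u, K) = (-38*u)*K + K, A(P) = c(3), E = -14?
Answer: 59159/870 ≈ 67.999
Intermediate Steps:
c(t) = 1
A(P) = 1
R(u, K) = K - 38*K*u (R(u, K) = -38*K*u + K = K - 38*K*u)
(-465 + 1/(-870)) + R(E, A(-7)) = (-465 + 1/(-870)) + 1*(1 - 38*(-14)) = (-465 - 1/870) + 1*(1 + 532) = -404551/870 + 1*533 = -404551/870 + 533 = 59159/870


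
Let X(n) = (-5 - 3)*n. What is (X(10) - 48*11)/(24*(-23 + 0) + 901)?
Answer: -608/349 ≈ -1.7421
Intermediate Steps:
X(n) = -8*n
(X(10) - 48*11)/(24*(-23 + 0) + 901) = (-8*10 - 48*11)/(24*(-23 + 0) + 901) = (-80 - 528)/(24*(-23) + 901) = -608/(-552 + 901) = -608/349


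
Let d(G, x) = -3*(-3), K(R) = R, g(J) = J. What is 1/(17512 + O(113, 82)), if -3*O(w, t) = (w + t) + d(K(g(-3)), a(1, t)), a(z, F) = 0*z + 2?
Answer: 1/17444 ≈ 5.7326e-5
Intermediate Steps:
a(z, F) = 2 (a(z, F) = 0 + 2 = 2)
d(G, x) = 9
O(w, t) = -3 - t/3 - w/3 (O(w, t) = -((w + t) + 9)/3 = -((t + w) + 9)/3 = -(9 + t + w)/3 = -3 - t/3 - w/3)
1/(17512 + O(113, 82)) = 1/(17512 + (-3 - ⅓*82 - ⅓*113)) = 1/(17512 + (-3 - 82/3 - 113/3)) = 1/(17512 - 68) = 1/17444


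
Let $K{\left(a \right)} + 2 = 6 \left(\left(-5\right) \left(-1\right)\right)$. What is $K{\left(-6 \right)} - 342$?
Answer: $-314$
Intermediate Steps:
$K{\left(a \right)} = 28$ ($K{\left(a \right)} = -2 + 6 \left(\left(-5\right) \left(-1\right)\right) = -2 + 6 \cdot 5 = -2 + 30 = 28$)
$K{\left(-6 \right)} - 342 = 28 - 342 = -314$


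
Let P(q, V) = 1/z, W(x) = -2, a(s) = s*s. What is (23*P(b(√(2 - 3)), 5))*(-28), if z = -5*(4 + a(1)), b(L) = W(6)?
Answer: 644/25 ≈ 25.760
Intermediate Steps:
a(s) = s²
b(L) = -2
z = -25 (z = -5*(4 + 1²) = -5*(4 + 1) = -5*5 = -25)
P(q, V) = -1/25 (P(q, V) = 1/(-25) = -1/25)
(23*P(b(√(2 - 3)), 5))*(-28) = (23*(-1/25))*(-28) = -23/25*(-28) = 644/25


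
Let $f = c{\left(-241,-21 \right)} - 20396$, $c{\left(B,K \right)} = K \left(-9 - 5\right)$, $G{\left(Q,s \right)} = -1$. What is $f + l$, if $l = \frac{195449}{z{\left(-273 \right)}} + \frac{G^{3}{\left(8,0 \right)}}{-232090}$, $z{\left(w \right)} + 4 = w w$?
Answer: $- \frac{69529805381313}{3459301450} \approx -20099.0$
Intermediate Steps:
$z{\left(w \right)} = -4 + w^{2}$ ($z{\left(w \right)} = -4 + w w = -4 + w^{2}$)
$c{\left(B,K \right)} = - 14 K$ ($c{\left(B,K \right)} = K \left(-14\right) = - 14 K$)
$f = -20102$ ($f = \left(-14\right) \left(-21\right) - 20396 = 294 - 20396 = -20102$)
$l = \frac{9072366587}{3459301450}$ ($l = \frac{195449}{-4 + \left(-273\right)^{2}} + \frac{\left(-1\right)^{3}}{-232090} = \frac{195449}{-4 + 74529} - - \frac{1}{232090} = \frac{195449}{74525} + \frac{1}{232090} = \frac{9072366587}{3459301450} \approx 2.6226$)
$f + l = -20102 + \frac{9072366587}{3459301450} = - \frac{69529805381313}{3459301450}$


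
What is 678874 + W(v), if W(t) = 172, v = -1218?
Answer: 679046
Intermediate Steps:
678874 + W(v) = 678874 + 172 = 679046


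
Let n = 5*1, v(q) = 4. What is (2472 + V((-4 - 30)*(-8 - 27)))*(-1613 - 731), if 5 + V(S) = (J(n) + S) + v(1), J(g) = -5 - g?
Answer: -8557944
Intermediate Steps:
n = 5
V(S) = -11 + S (V(S) = -5 + (((-5 - 1*5) + S) + 4) = -5 + (((-5 - 5) + S) + 4) = -5 + ((-10 + S) + 4) = -5 + (-6 + S) = -11 + S)
(2472 + V((-4 - 30)*(-8 - 27)))*(-1613 - 731) = (2472 + (-11 + (-4 - 30)*(-8 - 27)))*(-1613 - 731) = (2472 + (-11 - 34*(-35)))*(-2344) = (2472 + (-11 + 1190))*(-2344) = (2472 + 1179)*(-2344) = 3651*(-2344) = -8557944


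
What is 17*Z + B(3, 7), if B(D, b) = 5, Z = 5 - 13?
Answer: -131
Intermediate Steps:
Z = -8
17*Z + B(3, 7) = 17*(-8) + 5 = -136 + 5 = -131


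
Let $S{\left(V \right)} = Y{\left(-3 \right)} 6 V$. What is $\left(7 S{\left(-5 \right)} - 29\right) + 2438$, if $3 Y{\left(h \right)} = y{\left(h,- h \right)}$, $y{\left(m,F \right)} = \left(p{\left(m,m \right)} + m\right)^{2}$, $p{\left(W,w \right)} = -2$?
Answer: $659$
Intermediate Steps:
$y{\left(m,F \right)} = \left(-2 + m\right)^{2}$
$Y{\left(h \right)} = \frac{\left(-2 + h\right)^{2}}{3}$
$S{\left(V \right)} = 50 V$ ($S{\left(V \right)} = \frac{\left(-2 - 3\right)^{2}}{3} \cdot 6 V = \frac{\left(-5\right)^{2}}{3} \cdot 6 V = \frac{1}{3} \cdot 25 \cdot 6 V = \frac{25}{3} \cdot 6 V = 50 V$)
$\left(7 S{\left(-5 \right)} - 29\right) + 2438 = \left(7 \cdot 50 \left(-5\right) - 29\right) + 2438 = \left(7 \left(-250\right) - 29\right) + 2438 = \left(-1750 - 29\right) + 2438 = -1779 + 2438 = 659$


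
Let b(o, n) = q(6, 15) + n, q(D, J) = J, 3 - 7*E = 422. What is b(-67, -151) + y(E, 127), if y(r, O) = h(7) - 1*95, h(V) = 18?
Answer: -213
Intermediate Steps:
E = -419/7 (E = 3/7 - 1/7*422 = 3/7 - 422/7 = -419/7 ≈ -59.857)
y(r, O) = -77 (y(r, O) = 18 - 1*95 = 18 - 95 = -77)
b(o, n) = 15 + n
b(-67, -151) + y(E, 127) = (15 - 151) - 77 = -136 - 77 = -213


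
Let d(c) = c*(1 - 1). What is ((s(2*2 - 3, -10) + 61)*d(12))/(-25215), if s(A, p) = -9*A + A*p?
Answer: 0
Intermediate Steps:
d(c) = 0 (d(c) = c*0 = 0)
((s(2*2 - 3, -10) + 61)*d(12))/(-25215) = (((2*2 - 3)*(-9 - 10) + 61)*0)/(-25215) = (((4 - 3)*(-19) + 61)*0)*(-1/25215) = ((1*(-19) + 61)*0)*(-1/25215) = ((-19 + 61)*0)*(-1/25215) = (42*0)*(-1/25215) = 0*(-1/25215) = 0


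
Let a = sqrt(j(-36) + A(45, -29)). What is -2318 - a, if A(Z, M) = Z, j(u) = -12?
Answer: -2318 - sqrt(33) ≈ -2323.7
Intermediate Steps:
a = sqrt(33) (a = sqrt(-12 + 45) = sqrt(33) ≈ 5.7446)
-2318 - a = -2318 - sqrt(33)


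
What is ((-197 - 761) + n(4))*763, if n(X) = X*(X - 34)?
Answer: -822514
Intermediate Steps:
n(X) = X*(-34 + X)
((-197 - 761) + n(4))*763 = ((-197 - 761) + 4*(-34 + 4))*763 = (-958 + 4*(-30))*763 = (-958 - 120)*763 = -1078*763 = -822514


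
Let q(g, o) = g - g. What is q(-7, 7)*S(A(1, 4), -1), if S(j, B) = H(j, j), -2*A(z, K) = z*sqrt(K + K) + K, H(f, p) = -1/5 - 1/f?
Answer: 0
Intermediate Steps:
H(f, p) = -1/5 - 1/f (H(f, p) = -1*1/5 - 1/f = -1/5 - 1/f)
q(g, o) = 0
A(z, K) = -K/2 - z*sqrt(2)*sqrt(K)/2 (A(z, K) = -(z*sqrt(K + K) + K)/2 = -(z*sqrt(2*K) + K)/2 = -(z*(sqrt(2)*sqrt(K)) + K)/2 = -(z*sqrt(2)*sqrt(K) + K)/2 = -(K + z*sqrt(2)*sqrt(K))/2 = -K/2 - z*sqrt(2)*sqrt(K)/2)
S(j, B) = (-5 - j)/(5*j)
q(-7, 7)*S(A(1, 4), -1) = 0*((-5 - (-1/2*4 - 1/2*1*sqrt(2)*sqrt(4)))/(5*(-1/2*4 - 1/2*1*sqrt(2)*sqrt(4)))) = 0*((-5 - (-2 - 1/2*1*sqrt(2)*2))/(5*(-2 - 1/2*1*sqrt(2)*2))) = 0*((-5 - (-2 - sqrt(2)))/(5*(-2 - sqrt(2)))) = 0*((-5 + (2 + sqrt(2)))/(5*(-2 - sqrt(2)))) = 0*((-3 + sqrt(2))/(5*(-2 - sqrt(2)))) = 0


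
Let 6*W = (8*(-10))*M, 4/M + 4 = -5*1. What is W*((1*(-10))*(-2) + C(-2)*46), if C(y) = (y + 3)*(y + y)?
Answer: -26240/27 ≈ -971.85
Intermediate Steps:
M = -4/9 (M = 4/(-4 - 5*1) = 4/(-4 - 5) = 4/(-9) = 4*(-1/9) = -4/9 ≈ -0.44444)
C(y) = 2*y*(3 + y) (C(y) = (3 + y)*(2*y) = 2*y*(3 + y))
W = 160/27 (W = ((8*(-10))*(-4/9))/6 = (-80*(-4/9))/6 = (1/6)*(320/9) = 160/27 ≈ 5.9259)
W*((1*(-10))*(-2) + C(-2)*46) = 160*((1*(-10))*(-2) + (2*(-2)*(3 - 2))*46)/27 = 160*(-10*(-2) + (2*(-2)*1)*46)/27 = 160*(20 - 4*46)/27 = 160*(20 - 184)/27 = (160/27)*(-164) = -26240/27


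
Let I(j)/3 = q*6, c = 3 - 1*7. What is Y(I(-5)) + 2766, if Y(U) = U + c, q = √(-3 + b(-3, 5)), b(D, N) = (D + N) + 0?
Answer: 2762 + 18*I ≈ 2762.0 + 18.0*I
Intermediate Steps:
b(D, N) = D + N
c = -4 (c = 3 - 7 = -4)
q = I (q = √(-3 + (-3 + 5)) = √(-3 + 2) = √(-1) = I ≈ 1.0*I)
I(j) = 18*I (I(j) = 3*(I*6) = 3*(6*I) = 18*I)
Y(U) = -4 + U (Y(U) = U - 4 = -4 + U)
Y(I(-5)) + 2766 = (-4 + 18*I) + 2766 = 2762 + 18*I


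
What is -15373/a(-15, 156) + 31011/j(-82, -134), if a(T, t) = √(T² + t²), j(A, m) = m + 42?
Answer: -31011/92 - 15373*√2729/8187 ≈ -435.17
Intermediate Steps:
j(A, m) = 42 + m
-15373/a(-15, 156) + 31011/j(-82, -134) = -15373/√((-15)² + 156²) + 31011/(42 - 134) = -15373/√(225 + 24336) + 31011/(-92) = -15373*√2729/8187 + 31011*(-1/92) = -15373*√2729/8187 - 31011/92 = -31011/92 - 15373*√2729/8187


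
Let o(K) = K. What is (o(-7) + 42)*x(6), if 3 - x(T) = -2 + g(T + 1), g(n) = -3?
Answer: 280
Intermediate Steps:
x(T) = 8 (x(T) = 3 - (-2 - 3) = 3 - 1*(-5) = 3 + 5 = 8)
(o(-7) + 42)*x(6) = (-7 + 42)*8 = 35*8 = 280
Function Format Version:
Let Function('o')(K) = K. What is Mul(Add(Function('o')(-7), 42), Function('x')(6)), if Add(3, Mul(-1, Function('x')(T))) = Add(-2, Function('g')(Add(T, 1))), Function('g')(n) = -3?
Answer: 280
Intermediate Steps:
Function('x')(T) = 8 (Function('x')(T) = Add(3, Mul(-1, Add(-2, -3))) = Add(3, Mul(-1, -5)) = Add(3, 5) = 8)
Mul(Add(Function('o')(-7), 42), Function('x')(6)) = Mul(Add(-7, 42), 8) = Mul(35, 8) = 280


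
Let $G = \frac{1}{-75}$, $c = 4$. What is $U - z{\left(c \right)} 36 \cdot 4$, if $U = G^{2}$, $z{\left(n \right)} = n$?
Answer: $- \frac{3239999}{5625} \approx -576.0$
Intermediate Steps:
$G = - \frac{1}{75} \approx -0.013333$
$U = \frac{1}{5625}$ ($U = \left(- \frac{1}{75}\right)^{2} = \frac{1}{5625} \approx 0.00017778$)
$U - z{\left(c \right)} 36 \cdot 4 = \frac{1}{5625} - 4 \cdot 36 \cdot 4 = \frac{1}{5625} - 144 \cdot 4 = \frac{1}{5625} - 576 = - \frac{3239999}{5625}$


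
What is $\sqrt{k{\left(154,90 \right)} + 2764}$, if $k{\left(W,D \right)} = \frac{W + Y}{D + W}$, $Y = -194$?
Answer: $\frac{\sqrt{10284234}}{61} \approx 52.572$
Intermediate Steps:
$k{\left(W,D \right)} = \frac{-194 + W}{D + W}$ ($k{\left(W,D \right)} = \frac{W - 194}{D + W} = \frac{-194 + W}{D + W}$)
$\sqrt{k{\left(154,90 \right)} + 2764} = \sqrt{\frac{-194 + 154}{90 + 154} + 2764} = \sqrt{\frac{1}{244} \left(-40\right) + 2764} = \sqrt{- \frac{10}{61} + 2764} = \sqrt{\frac{168594}{61}} = \frac{\sqrt{10284234}}{61}$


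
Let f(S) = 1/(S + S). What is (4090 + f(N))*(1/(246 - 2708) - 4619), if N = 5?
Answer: -465125313079/24620 ≈ -1.8892e+7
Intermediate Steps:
f(S) = 1/(2*S)
(4090 + f(N))*(1/(246 - 2708) - 4619) = (4090 + (½)/5)*(1/(246 - 2708) - 4619) = (4090 + (½)*(⅕))*(1/(-2462) - 4619) = (4090 + ⅒)*(-1/2462 - 4619) = (40901/10)*(-11371979/2462) = -465125313079/24620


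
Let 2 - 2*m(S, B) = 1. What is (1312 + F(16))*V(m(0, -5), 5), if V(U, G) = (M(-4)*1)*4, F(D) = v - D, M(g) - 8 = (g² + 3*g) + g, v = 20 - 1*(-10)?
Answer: 42432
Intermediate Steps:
m(S, B) = ½ (m(S, B) = 1 - ½*1 = 1 - ½ = ½)
v = 30 (v = 20 + 10 = 30)
M(g) = 8 + g² + 4*g (M(g) = 8 + ((g² + 3*g) + g) = 8 + (g² + 4*g) = 8 + g² + 4*g)
F(D) = 30 - D
V(U, G) = 32 (V(U, G) = ((8 + (-4)² + 4*(-4))*1)*4 = ((8 + 16 - 16)*1)*4 = (8*1)*4 = 8*4 = 32)
(1312 + F(16))*V(m(0, -5), 5) = (1312 + (30 - 1*16))*32 = (1312 + (30 - 16))*32 = (1312 + 14)*32 = 1326*32 = 42432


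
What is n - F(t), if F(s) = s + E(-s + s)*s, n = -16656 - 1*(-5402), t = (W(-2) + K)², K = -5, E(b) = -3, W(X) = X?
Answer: -11156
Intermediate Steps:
t = 49 (t = (-2 - 5)² = (-7)² = 49)
n = -11254 (n = -16656 + 5402 = -11254)
F(s) = -2*s (F(s) = s - 3*s = -2*s)
n - F(t) = -11254 - (-2)*49 = -11254 - 1*(-98) = -11254 + 98 = -11156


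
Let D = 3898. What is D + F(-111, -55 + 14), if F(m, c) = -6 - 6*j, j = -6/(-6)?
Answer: 3886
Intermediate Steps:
j = 1 (j = -6*(-⅙) = 1)
F(m, c) = -12 (F(m, c) = -6 - 6*1 = -6 - 6 = -12)
D + F(-111, -55 + 14) = 3898 - 12 = 3886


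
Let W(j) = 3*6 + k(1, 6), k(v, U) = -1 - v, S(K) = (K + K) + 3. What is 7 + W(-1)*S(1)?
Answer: 87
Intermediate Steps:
S(K) = 3 + 2*K (S(K) = 2*K + 3 = 3 + 2*K)
W(j) = 16 (W(j) = 3*6 + (-1 - 1*1) = 18 + (-1 - 1) = 18 - 2 = 16)
7 + W(-1)*S(1) = 7 + 16*(3 + 2*1) = 7 + 16*(3 + 2) = 7 + 16*5 = 7 + 80 = 87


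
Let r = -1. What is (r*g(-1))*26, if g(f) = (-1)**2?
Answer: -26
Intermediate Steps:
g(f) = 1
(r*g(-1))*26 = -1*1*26 = -1*26 = -26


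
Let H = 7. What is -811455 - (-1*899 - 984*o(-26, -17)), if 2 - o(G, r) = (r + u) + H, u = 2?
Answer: -800716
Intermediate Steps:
o(G, r) = -7 - r (o(G, r) = 2 - ((r + 2) + 7) = 2 - ((2 + r) + 7) = 2 - (9 + r) = 2 + (-9 - r) = -7 - r)
-811455 - (-1*899 - 984*o(-26, -17)) = -811455 - (-1*899 - 984*(-7 - 1*(-17))) = -811455 - (-899 - 984*(-7 + 17)) = -811455 - (-899 - 984*10) = -811455 - (-899 - 9840) = -811455 - 1*(-10739) = -811455 + 10739 = -800716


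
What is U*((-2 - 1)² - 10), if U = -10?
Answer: 10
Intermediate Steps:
U*((-2 - 1)² - 10) = -10*((-2 - 1)² - 10) = -10*((-3)² - 10) = -10*(9 - 10) = -10*(-1) = 10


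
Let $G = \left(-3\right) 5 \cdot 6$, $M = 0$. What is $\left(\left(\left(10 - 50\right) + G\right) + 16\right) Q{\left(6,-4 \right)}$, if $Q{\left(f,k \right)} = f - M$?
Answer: $-684$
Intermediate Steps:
$Q{\left(f,k \right)} = f$ ($Q{\left(f,k \right)} = f - 0 = f + 0 = f$)
$G = -90$ ($G = \left(-15\right) 6 = -90$)
$\left(\left(\left(10 - 50\right) + G\right) + 16\right) Q{\left(6,-4 \right)} = \left(\left(\left(10 - 50\right) - 90\right) + 16\right) 6 = \left(\left(-40 - 90\right) + 16\right) 6 = \left(-130 + 16\right) 6 = \left(-114\right) 6 = -684$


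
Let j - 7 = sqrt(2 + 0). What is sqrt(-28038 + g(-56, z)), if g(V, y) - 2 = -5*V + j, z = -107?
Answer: sqrt(-27749 + sqrt(2)) ≈ 166.58*I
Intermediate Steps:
j = 7 + sqrt(2) (j = 7 + sqrt(2 + 0) = 7 + sqrt(2) ≈ 8.4142)
g(V, y) = 9 + sqrt(2) - 5*V (g(V, y) = 2 + (-5*V + (7 + sqrt(2))) = 2 + (7 + sqrt(2) - 5*V) = 9 + sqrt(2) - 5*V)
sqrt(-28038 + g(-56, z)) = sqrt(-28038 + (9 + sqrt(2) - 5*(-56))) = sqrt(-28038 + (9 + sqrt(2) + 280)) = sqrt(-28038 + (289 + sqrt(2))) = sqrt(-27749 + sqrt(2))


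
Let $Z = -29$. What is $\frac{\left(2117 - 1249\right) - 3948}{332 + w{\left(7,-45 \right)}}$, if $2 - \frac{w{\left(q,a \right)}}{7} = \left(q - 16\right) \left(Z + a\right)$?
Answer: $\frac{770}{1079} \approx 0.71362$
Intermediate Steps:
$w{\left(q,a \right)} = 14 - 7 \left(-29 + a\right) \left(-16 + q\right)$ ($w{\left(q,a \right)} = 14 - 7 \left(q - 16\right) \left(-29 + a\right) = 14 - 7 \left(-16 + q\right) \left(-29 + a\right) = 14 - 7 \left(-29 + a\right) \left(-16 + q\right)$)
$\frac{\left(2117 - 1249\right) - 3948}{332 + w{\left(7,-45 \right)}} = \frac{\left(2117 - 1249\right) - 3948}{332 + \left(-3234 + 112 \left(-45\right) + 203 \cdot 7 - \left(-315\right) 7\right)} = \frac{868 - 3948}{332 + \left(-3234 - 5040 + 1421 + 2205\right)} = - \frac{3080}{332 - 4648} = - \frac{3080}{-4316} = \left(-3080\right) \left(- \frac{1}{4316}\right) = \frac{770}{1079}$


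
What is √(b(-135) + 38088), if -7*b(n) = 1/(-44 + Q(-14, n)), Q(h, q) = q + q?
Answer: 5*√7360436006/2198 ≈ 195.16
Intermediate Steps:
Q(h, q) = 2*q
b(n) = -1/(7*(-44 + 2*n))
√(b(-135) + 38088) = √(-1/(-308 + 14*(-135)) + 38088) = √(-1/(-308 - 1890) + 38088) = √(-1/(-2198) + 38088) = √(-1*(-1/2198) + 38088) = √(1/2198 + 38088) = √(83717425/2198) = 5*√7360436006/2198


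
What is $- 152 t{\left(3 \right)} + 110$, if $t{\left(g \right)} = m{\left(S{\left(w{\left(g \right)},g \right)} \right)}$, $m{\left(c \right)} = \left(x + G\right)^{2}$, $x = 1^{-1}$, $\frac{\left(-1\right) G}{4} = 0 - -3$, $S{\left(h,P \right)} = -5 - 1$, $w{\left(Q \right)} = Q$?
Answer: $-18282$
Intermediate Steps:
$S{\left(h,P \right)} = -6$ ($S{\left(h,P \right)} = -5 - 1 = -6$)
$G = -12$ ($G = - 4 \left(0 - -3\right) = - 4 \left(0 + 3\right) = \left(-4\right) 3 = -12$)
$x = 1$
$m{\left(c \right)} = 121$ ($m{\left(c \right)} = \left(1 - 12\right)^{2} = \left(-11\right)^{2} = 121$)
$t{\left(g \right)} = 121$
$- 152 t{\left(3 \right)} + 110 = \left(-152\right) 121 + 110 = -18392 + 110 = -18282$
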